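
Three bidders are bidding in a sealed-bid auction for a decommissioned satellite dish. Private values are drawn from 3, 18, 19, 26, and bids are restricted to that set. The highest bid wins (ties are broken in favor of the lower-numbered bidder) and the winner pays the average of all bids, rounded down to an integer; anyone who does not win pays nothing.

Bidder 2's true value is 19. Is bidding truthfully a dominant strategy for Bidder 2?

No

Consider the case where Bidder 1 bids 3 and Bidder 3 bids 26.
Truthful bid 19: loses, pays 0, utility 0.
Bid 26 instead: wins, pays 18, utility 19 - 18 = 1.
Since 1 > 0, bidding 26 is strictly better here, so truthful bidding is not dominant.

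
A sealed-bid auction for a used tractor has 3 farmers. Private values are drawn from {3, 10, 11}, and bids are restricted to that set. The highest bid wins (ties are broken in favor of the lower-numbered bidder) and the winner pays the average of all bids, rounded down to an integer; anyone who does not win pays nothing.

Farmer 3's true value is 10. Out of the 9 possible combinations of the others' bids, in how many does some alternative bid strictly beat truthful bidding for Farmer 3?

2

Others bid (3, 10): truth gives 0; bid 11 gives 2 > 0. Violating.
Others bid (10, 3): truth gives 0; bid 11 gives 2 > 0. Violating.
Others bid (3, 3): truth gives 5; no alternative beats it.
Others bid (3, 11): truth gives 0; no alternative beats it.
(Checking all 9 profiles: 2 have a profitable deviation, 7 do not.)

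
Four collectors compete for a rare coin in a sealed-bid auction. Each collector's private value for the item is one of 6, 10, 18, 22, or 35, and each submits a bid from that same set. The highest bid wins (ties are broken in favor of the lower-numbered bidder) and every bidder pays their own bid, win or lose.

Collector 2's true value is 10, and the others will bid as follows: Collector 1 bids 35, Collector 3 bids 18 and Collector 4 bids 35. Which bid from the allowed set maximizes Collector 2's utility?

Bid 6: loses but pays 6, utility -6.
Bid 10: loses but pays 10, utility -10.
Bid 18: loses but pays 18, utility -18.
Bid 22: loses but pays 22, utility -22.
Bid 35: loses but pays 35, utility -35.
The best choice is 6 with utility -6.

6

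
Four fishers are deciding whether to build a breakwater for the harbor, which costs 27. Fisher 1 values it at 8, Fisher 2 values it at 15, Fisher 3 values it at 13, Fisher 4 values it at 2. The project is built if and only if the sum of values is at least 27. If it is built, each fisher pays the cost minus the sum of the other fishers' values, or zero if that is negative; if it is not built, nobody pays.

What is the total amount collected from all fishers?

Total value 38 ≥ cost 27, so it is built.
Fisher 1: others sum to 30; max(0, 27 - 30) = 0.
Fisher 2: others sum to 23; max(0, 27 - 23) = 4.
Fisher 3: others sum to 25; max(0, 27 - 25) = 2.
Fisher 4: others sum to 36; max(0, 27 - 36) = 0.
Total collected = 0 + 4 + 2 + 0 = 6.

6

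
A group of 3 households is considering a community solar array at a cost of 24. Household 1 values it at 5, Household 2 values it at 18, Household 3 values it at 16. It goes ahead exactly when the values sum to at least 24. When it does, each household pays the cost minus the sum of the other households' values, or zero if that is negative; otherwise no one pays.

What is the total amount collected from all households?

Total value 39 ≥ cost 24, so it is built.
Household 1: others sum to 34; max(0, 24 - 34) = 0.
Household 2: others sum to 21; max(0, 24 - 21) = 3.
Household 3: others sum to 23; max(0, 24 - 23) = 1.
Total collected = 0 + 3 + 1 = 4.

4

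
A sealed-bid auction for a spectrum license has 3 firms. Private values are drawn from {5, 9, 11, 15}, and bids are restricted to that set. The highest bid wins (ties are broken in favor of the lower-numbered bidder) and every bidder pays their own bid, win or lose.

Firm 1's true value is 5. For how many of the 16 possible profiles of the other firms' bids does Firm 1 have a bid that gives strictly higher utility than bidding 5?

Others bid (5, 9): truth gives -5; bid 9 gives -4 > -5. Violating.
Others bid (9, 5): truth gives -5; bid 9 gives -4 > -5. Violating.
Others bid (9, 9): truth gives -5; bid 9 gives -4 > -5. Violating.
Others bid (5, 5): truth gives 0; no alternative beats it.
Others bid (5, 11): truth gives -5; no alternative beats it.
(Checking all 16 profiles: 3 have a profitable deviation, 13 do not.)

3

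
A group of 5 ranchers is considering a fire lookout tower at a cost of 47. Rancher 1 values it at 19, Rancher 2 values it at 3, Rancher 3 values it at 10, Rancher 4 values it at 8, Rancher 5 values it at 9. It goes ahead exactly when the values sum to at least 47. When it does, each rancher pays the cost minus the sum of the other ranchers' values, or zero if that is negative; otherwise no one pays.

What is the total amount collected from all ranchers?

39

Total value 49 ≥ cost 47, so it is built.
Rancher 1: others sum to 30; max(0, 47 - 30) = 17.
Rancher 2: others sum to 46; max(0, 47 - 46) = 1.
Rancher 3: others sum to 39; max(0, 47 - 39) = 8.
Rancher 4: others sum to 41; max(0, 47 - 41) = 6.
Rancher 5: others sum to 40; max(0, 47 - 40) = 7.
Total collected = 17 + 1 + 8 + 6 + 7 = 39.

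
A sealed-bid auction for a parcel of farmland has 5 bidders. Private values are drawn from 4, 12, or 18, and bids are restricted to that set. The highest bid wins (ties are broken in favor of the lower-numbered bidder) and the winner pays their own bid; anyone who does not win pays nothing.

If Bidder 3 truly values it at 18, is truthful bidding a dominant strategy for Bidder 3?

No

Consider the case where Bidder 1 bids 4, Bidder 2 bids 4, Bidder 4 bids 4 and Bidder 5 bids 4.
Truthful bid 18: wins, pays 18, utility 18 - 18 = 0.
Bid 12 instead: wins, pays 12, utility 18 - 12 = 6.
Since 6 > 0, bidding 12 is strictly better here, so truthful bidding is not dominant.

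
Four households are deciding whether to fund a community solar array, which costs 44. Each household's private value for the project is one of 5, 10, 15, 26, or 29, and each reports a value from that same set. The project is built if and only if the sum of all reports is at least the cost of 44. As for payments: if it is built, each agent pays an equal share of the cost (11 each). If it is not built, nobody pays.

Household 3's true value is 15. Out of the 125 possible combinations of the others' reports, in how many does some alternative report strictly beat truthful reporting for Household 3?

10

Others report (5, 5, 5): truth gives 0; report 29 gives 4 > 0. Violating.
Others report (5, 5, 10): truth gives 0; report 26 gives 4 > 0. Violating.
Others report (5, 5, 15): truth gives 0; report 26 gives 4 > 0. Violating.
Others report (5, 10, 5): truth gives 0; report 26 gives 4 > 0. Violating.
Others report (5, 5, 26): truth gives 4; no alternative beats it.
Others report (5, 5, 29): truth gives 4; no alternative beats it.
(Checking all 125 profiles: 10 have a profitable deviation, 115 do not.)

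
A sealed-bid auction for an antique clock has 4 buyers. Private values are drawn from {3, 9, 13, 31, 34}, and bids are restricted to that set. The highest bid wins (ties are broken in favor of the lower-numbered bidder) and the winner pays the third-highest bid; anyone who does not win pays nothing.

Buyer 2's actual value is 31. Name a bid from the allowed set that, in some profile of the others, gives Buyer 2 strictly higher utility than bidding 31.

34

Suppose Buyer 1 bids 3, Buyer 3 bids 3 and Buyer 4 bids 34.
Bid 31: loses, pays 0, utility 0.
Bid 34: wins, pays 3, utility 31 - 3 = 28.
So bidding 34 beats truth here (28 > 0).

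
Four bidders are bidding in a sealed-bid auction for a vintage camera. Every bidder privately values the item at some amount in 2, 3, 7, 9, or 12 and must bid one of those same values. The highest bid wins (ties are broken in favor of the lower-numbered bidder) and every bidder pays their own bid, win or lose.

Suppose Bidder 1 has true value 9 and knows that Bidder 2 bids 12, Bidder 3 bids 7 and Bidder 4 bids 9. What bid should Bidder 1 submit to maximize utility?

Bid 2: loses but pays 2, utility -2.
Bid 3: loses but pays 3, utility -3.
Bid 7: loses but pays 7, utility -7.
Bid 9: loses but pays 9, utility -9.
Bid 12: wins, pays 12, utility 9 - 12 = -3.
The best choice is 2 with utility -2.

2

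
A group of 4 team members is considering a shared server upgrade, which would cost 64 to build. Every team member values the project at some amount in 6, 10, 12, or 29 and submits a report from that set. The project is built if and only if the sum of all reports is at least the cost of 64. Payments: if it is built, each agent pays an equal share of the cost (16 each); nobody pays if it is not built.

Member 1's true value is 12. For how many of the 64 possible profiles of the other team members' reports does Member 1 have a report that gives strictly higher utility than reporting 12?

3

Others report (12, 12, 29): truth gives -4; report 6 gives 0 > -4. Violating.
Others report (12, 29, 12): truth gives -4; report 6 gives 0 > -4. Violating.
Others report (29, 12, 12): truth gives -4; report 6 gives 0 > -4. Violating.
Others report (6, 6, 6): truth gives 0; no alternative beats it.
Others report (6, 6, 10): truth gives 0; no alternative beats it.
(Checking all 64 profiles: 3 have a profitable deviation, 61 do not.)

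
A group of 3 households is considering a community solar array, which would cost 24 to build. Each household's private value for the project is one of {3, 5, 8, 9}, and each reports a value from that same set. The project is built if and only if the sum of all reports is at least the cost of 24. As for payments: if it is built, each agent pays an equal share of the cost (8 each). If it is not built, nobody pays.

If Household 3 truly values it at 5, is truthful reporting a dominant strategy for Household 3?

Check each profile of the others' reports and compare truth against every alternative report.
Others report (3, 3): truth gives 0, best alternative gives 0.
Others report (3, 5): truth gives 0, best alternative gives 0.
Others report (3, 8): truth gives 0, best alternative gives 0.
Others report (3, 9): truth gives 0, best alternative gives 0.
Others report (5, 3): truth gives 0, best alternative gives 0.
Others report (5, 5): truth gives 0, best alternative gives 0.
(Remaining 10 profiles checked similarly; truth is weakly best in each.)
In every case the truthful report is at least as good as any alternative, so it is a dominant strategy.

Yes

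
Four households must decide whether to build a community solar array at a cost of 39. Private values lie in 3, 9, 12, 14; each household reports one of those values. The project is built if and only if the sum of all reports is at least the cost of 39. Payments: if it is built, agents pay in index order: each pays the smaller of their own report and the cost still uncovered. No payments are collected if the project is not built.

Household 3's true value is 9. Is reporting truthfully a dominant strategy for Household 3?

Consider the case where Household 1 reports 9, Household 2 reports 14 and Household 4 reports 14.
Truthful report 9: project built, pays 9, utility 9 - 9 = 0.
Report 3 instead: project built, pays 3, utility 9 - 3 = 6.
Since 6 > 0, reporting 3 is strictly better here, so truthful reporting is not dominant.

No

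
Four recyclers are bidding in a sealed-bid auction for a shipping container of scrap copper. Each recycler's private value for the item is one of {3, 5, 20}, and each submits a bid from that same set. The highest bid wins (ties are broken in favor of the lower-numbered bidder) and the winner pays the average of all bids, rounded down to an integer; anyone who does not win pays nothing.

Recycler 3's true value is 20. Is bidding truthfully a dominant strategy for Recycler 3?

Consider the case where Recycler 1 bids 3, Recycler 2 bids 3 and Recycler 4 bids 3.
Truthful bid 20: wins, pays 7, utility 20 - 7 = 13.
Bid 5 instead: wins, pays 3, utility 20 - 3 = 17.
Since 17 > 13, bidding 5 is strictly better here, so truthful bidding is not dominant.

No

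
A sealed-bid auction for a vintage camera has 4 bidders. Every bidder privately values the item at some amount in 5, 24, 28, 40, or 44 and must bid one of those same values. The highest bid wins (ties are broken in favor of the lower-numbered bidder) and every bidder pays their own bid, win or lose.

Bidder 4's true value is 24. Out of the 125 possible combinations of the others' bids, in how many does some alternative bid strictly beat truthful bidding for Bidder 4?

Others bid (5, 5, 24): truth gives -24; bid 28 gives -4 > -24. Violating.
Others bid (5, 5, 28): truth gives -24; bid 5 gives -5 > -24. Violating.
Others bid (5, 5, 40): truth gives -24; bid 5 gives -5 > -24. Violating.
Others bid (5, 5, 44): truth gives -24; bid 5 gives -5 > -24. Violating.
Others bid (5, 5, 5): truth gives 0; no alternative beats it.
(Checking all 125 profiles: 124 have a profitable deviation, 1 does not.)

124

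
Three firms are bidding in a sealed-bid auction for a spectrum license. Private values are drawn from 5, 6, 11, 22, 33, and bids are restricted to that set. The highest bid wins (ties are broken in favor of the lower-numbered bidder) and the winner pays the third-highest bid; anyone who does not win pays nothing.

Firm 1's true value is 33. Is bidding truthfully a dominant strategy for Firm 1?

Yes

Check each profile of the others' bids and compare truth against every alternative bid.
Others bid (5, 33): truth gives 28, best alternative gives 0.
Others bid (33, 5): truth gives 28, best alternative gives 0.
Others bid (6, 33): truth gives 27, best alternative gives 0.
Others bid (33, 6): truth gives 27, best alternative gives 0.
Others bid (11, 33): truth gives 22, best alternative gives 0.
Others bid (33, 11): truth gives 22, best alternative gives 0.
(Remaining 19 profiles checked similarly; truth is weakly best in each.)
In every case the truthful bid is at least as good as any alternative, so it is a dominant strategy.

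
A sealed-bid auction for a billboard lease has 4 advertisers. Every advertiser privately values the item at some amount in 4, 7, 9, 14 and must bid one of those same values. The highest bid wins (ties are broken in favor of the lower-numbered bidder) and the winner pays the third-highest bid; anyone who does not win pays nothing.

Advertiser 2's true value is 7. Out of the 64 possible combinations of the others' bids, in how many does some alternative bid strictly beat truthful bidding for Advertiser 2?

Others bid (4, 4, 9): truth gives 0; bid 9 gives 3 > 0. Violating.
Others bid (4, 4, 14): truth gives 0; bid 14 gives 3 > 0. Violating.
Others bid (4, 9, 4): truth gives 0; bid 9 gives 3 > 0. Violating.
Others bid (4, 14, 4): truth gives 0; bid 14 gives 3 > 0. Violating.
Others bid (4, 4, 4): truth gives 3; no alternative beats it.
Others bid (4, 4, 7): truth gives 3; no alternative beats it.
(Checking all 64 profiles: 6 have a profitable deviation, 58 do not.)

6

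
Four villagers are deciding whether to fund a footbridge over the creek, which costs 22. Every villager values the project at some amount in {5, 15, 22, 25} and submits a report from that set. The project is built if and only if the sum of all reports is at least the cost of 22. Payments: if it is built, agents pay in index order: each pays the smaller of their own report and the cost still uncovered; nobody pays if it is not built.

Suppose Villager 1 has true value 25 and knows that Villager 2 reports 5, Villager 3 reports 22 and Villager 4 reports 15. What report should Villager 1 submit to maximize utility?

Report 5: project built, pays 5, utility 25 - 5 = 20.
Report 15: project built, pays 15, utility 25 - 15 = 10.
Report 22: project built, pays 22, utility 25 - 22 = 3.
Report 25: project built, pays 22, utility 25 - 22 = 3.
The best choice is 5 with utility 20.

5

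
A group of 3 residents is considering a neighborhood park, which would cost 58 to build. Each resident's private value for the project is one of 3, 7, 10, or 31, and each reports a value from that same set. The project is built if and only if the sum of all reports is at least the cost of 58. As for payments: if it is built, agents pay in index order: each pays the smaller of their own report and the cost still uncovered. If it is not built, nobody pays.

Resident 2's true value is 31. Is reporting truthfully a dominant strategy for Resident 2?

Consider the case where Resident 1 reports 31 and Resident 3 reports 31.
Truthful report 31: project built, pays 27, utility 31 - 27 = 4.
Report 3 instead: project built, pays 3, utility 31 - 3 = 28.
Since 28 > 4, reporting 3 is strictly better here, so truthful reporting is not dominant.

No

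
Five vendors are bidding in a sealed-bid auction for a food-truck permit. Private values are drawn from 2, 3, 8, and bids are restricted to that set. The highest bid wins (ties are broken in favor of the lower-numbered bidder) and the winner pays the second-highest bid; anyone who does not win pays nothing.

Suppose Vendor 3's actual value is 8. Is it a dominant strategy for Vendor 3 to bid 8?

Yes

Check each profile of the others' bids and compare truth against every alternative bid.
Others bid (2, 3, 2, 2): truth gives 5, best alternative gives 0.
Others bid (2, 3, 2, 3): truth gives 5, best alternative gives 0.
Others bid (2, 3, 3, 2): truth gives 5, best alternative gives 0.
Others bid (2, 3, 3, 3): truth gives 5, best alternative gives 0.
Others bid (3, 2, 2, 2): truth gives 5, best alternative gives 0.
Others bid (3, 2, 2, 3): truth gives 5, best alternative gives 0.
(Remaining 75 profiles checked similarly; truth is weakly best in each.)
In every case the truthful bid is at least as good as any alternative, so it is a dominant strategy.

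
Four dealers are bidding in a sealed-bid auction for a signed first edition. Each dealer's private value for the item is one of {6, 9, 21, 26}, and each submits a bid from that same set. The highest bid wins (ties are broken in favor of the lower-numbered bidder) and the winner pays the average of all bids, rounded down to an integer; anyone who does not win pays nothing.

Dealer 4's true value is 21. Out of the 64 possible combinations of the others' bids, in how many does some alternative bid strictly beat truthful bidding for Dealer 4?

Others bid (6, 6, 6): truth gives 12; bid 9 gives 15 > 12. Violating.
Others bid (6, 6, 21): truth gives 0; bid 26 gives 7 > 0. Violating.
Others bid (6, 9, 21): truth gives 0; bid 26 gives 6 > 0. Violating.
Others bid (6, 21, 6): truth gives 0; bid 26 gives 7 > 0. Violating.
Others bid (6, 6, 9): truth gives 11; no alternative beats it.
Others bid (6, 6, 26): truth gives 0; no alternative beats it.
(Checking all 64 profiles: 19 have a profitable deviation, 45 do not.)

19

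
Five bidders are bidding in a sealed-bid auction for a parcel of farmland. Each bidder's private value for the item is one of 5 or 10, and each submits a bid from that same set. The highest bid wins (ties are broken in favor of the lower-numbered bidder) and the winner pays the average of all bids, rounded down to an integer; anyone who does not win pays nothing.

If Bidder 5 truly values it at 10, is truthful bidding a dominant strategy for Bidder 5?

Check each profile of the others' bids and compare truth against every alternative bid.
Others bid (5, 5, 5, 5): truth gives 4, best alternative gives 0.
Others bid (5, 5, 5, 10): truth gives 0, best alternative gives 0.
Others bid (5, 5, 10, 5): truth gives 0, best alternative gives 0.
Others bid (5, 5, 10, 10): truth gives 0, best alternative gives 0.
Others bid (5, 10, 5, 5): truth gives 0, best alternative gives 0.
Others bid (5, 10, 5, 10): truth gives 0, best alternative gives 0.
(Remaining 10 profiles checked similarly; truth is weakly best in each.)
In every case the truthful bid is at least as good as any alternative, so it is a dominant strategy.

Yes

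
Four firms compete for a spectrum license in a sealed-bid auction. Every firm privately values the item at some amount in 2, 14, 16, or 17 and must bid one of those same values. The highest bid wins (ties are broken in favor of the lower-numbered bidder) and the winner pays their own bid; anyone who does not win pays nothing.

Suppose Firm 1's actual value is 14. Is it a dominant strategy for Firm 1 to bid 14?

No

Consider the case where Firm 2 bids 2, Firm 3 bids 2 and Firm 4 bids 2.
Truthful bid 14: wins, pays 14, utility 14 - 14 = 0.
Bid 2 instead: wins, pays 2, utility 14 - 2 = 12.
Since 12 > 0, bidding 2 is strictly better here, so truthful bidding is not dominant.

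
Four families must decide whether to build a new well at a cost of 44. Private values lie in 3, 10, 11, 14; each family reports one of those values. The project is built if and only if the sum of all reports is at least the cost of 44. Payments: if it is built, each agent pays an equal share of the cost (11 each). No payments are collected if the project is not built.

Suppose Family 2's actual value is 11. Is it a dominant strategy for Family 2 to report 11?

Yes

Check each profile of the others' reports and compare truth against every alternative report.
Others report (3, 3, 3): truth gives 0, best alternative gives 0.
Others report (3, 3, 10): truth gives 0, best alternative gives 0.
Others report (3, 3, 11): truth gives 0, best alternative gives 0.
Others report (3, 3, 14): truth gives 0, best alternative gives 0.
Others report (3, 10, 3): truth gives 0, best alternative gives 0.
Others report (3, 10, 10): truth gives 0, best alternative gives 0.
(Remaining 58 profiles checked similarly; truth is weakly best in each.)
In every case the truthful report is at least as good as any alternative, so it is a dominant strategy.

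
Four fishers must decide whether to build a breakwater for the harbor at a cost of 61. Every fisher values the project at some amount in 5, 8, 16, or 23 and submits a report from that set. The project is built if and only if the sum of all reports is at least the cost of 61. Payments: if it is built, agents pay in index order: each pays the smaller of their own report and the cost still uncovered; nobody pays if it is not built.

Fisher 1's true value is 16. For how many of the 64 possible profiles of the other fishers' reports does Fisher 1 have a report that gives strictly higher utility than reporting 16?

Others report (8, 23, 23): truth gives 0; report 8 gives 8 > 0. Violating.
Others report (16, 16, 23): truth gives 0; report 8 gives 8 > 0. Violating.
Others report (16, 23, 16): truth gives 0; report 8 gives 8 > 0. Violating.
Others report (16, 23, 23): truth gives 0; report 5 gives 11 > 0. Violating.
Others report (5, 5, 5): truth gives 0; no alternative beats it.
Others report (5, 5, 8): truth gives 0; no alternative beats it.
(Checking all 64 profiles: 10 have a profitable deviation, 54 do not.)

10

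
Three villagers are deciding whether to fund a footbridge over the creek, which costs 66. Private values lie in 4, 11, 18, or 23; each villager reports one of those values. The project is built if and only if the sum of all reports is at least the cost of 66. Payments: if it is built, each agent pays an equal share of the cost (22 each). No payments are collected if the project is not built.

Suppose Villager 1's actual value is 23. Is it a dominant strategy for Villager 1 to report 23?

Check each profile of the others' reports and compare truth against every alternative report.
Others report (23, 23): truth gives 1, best alternative gives 0.
Others report (4, 4): truth gives 0, best alternative gives 0.
Others report (4, 11): truth gives 0, best alternative gives 0.
Others report (4, 18): truth gives 0, best alternative gives 0.
Others report (4, 23): truth gives 0, best alternative gives 0.
Others report (11, 4): truth gives 0, best alternative gives 0.
(Remaining 10 profiles checked similarly; truth is weakly best in each.)
In every case the truthful report is at least as good as any alternative, so it is a dominant strategy.

Yes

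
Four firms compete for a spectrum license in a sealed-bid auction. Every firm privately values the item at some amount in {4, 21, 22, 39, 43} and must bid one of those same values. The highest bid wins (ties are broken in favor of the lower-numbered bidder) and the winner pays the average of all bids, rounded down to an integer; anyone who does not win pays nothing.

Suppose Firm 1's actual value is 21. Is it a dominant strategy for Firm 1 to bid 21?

Consider the case where Firm 2 bids 4, Firm 3 bids 4 and Firm 4 bids 4.
Truthful bid 21: wins, pays 8, utility 21 - 8 = 13.
Bid 4 instead: wins, pays 4, utility 21 - 4 = 17.
Since 17 > 13, bidding 4 is strictly better here, so truthful bidding is not dominant.

No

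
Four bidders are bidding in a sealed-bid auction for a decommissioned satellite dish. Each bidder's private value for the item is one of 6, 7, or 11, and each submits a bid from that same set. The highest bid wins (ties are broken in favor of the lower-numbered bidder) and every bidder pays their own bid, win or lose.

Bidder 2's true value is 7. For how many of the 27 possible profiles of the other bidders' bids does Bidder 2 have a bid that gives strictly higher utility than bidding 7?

Others bid (6, 6, 11): truth gives -7; bid 11 gives -4 > -7. Violating.
Others bid (6, 7, 11): truth gives -7; bid 11 gives -4 > -7. Violating.
Others bid (6, 11, 6): truth gives -7; bid 11 gives -4 > -7. Violating.
Others bid (6, 11, 7): truth gives -7; bid 11 gives -4 > -7. Violating.
Others bid (6, 6, 6): truth gives 0; no alternative beats it.
Others bid (6, 6, 7): truth gives 0; no alternative beats it.
(Checking all 27 profiles: 23 have a profitable deviation, 4 do not.)

23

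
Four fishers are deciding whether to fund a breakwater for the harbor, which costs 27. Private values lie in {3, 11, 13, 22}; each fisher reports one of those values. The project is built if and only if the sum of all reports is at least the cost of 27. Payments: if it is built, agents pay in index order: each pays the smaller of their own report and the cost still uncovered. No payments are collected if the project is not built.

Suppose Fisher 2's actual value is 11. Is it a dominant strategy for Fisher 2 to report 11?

Consider the case where Fisher 1 reports 3, Fisher 3 reports 3 and Fisher 4 reports 22.
Truthful report 11: project built, pays 11, utility 11 - 11 = 0.
Report 3 instead: project built, pays 3, utility 11 - 3 = 8.
Since 8 > 0, reporting 3 is strictly better here, so truthful reporting is not dominant.

No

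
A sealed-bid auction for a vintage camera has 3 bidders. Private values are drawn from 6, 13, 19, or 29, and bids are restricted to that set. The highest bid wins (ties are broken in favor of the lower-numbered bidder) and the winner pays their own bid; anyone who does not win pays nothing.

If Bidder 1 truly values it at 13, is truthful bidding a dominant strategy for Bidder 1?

No

Consider the case where Bidder 2 bids 6 and Bidder 3 bids 6.
Truthful bid 13: wins, pays 13, utility 13 - 13 = 0.
Bid 6 instead: wins, pays 6, utility 13 - 6 = 7.
Since 7 > 0, bidding 6 is strictly better here, so truthful bidding is not dominant.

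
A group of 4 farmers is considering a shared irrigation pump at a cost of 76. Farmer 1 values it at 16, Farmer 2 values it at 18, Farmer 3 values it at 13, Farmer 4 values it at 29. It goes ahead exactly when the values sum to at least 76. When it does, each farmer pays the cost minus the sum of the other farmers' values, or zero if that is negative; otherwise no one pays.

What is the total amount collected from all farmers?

76

Total value 76 ≥ cost 76, so it is built.
Farmer 1: others sum to 60; max(0, 76 - 60) = 16.
Farmer 2: others sum to 58; max(0, 76 - 58) = 18.
Farmer 3: others sum to 63; max(0, 76 - 63) = 13.
Farmer 4: others sum to 47; max(0, 76 - 47) = 29.
Total collected = 16 + 18 + 13 + 29 = 76.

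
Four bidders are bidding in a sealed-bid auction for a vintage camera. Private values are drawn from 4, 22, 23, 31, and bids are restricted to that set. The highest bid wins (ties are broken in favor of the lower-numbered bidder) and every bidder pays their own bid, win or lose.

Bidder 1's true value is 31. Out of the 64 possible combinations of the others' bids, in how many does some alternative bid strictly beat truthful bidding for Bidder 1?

Others bid (4, 4, 4): truth gives 0; bid 4 gives 27 > 0. Violating.
Others bid (4, 4, 22): truth gives 0; bid 22 gives 9 > 0. Violating.
Others bid (4, 4, 23): truth gives 0; bid 23 gives 8 > 0. Violating.
Others bid (4, 22, 4): truth gives 0; bid 22 gives 9 > 0. Violating.
Others bid (4, 4, 31): truth gives 0; no alternative beats it.
Others bid (4, 22, 31): truth gives 0; no alternative beats it.
(Checking all 64 profiles: 27 have a profitable deviation, 37 do not.)

27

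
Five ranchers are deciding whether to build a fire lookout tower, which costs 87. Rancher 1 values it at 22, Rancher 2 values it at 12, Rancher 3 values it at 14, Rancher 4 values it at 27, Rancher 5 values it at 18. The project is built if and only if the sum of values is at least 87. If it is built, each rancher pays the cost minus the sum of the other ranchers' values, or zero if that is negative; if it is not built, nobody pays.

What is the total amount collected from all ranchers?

63

Total value 93 ≥ cost 87, so it is built.
Rancher 1: others sum to 71; max(0, 87 - 71) = 16.
Rancher 2: others sum to 81; max(0, 87 - 81) = 6.
Rancher 3: others sum to 79; max(0, 87 - 79) = 8.
Rancher 4: others sum to 66; max(0, 87 - 66) = 21.
Rancher 5: others sum to 75; max(0, 87 - 75) = 12.
Total collected = 16 + 6 + 8 + 21 + 12 = 63.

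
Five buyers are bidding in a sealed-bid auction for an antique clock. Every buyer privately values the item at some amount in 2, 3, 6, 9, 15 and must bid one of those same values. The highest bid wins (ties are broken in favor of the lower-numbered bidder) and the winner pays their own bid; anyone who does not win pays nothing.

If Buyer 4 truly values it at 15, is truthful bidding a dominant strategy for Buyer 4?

Consider the case where Buyer 1 bids 2, Buyer 2 bids 2, Buyer 3 bids 2 and Buyer 5 bids 2.
Truthful bid 15: wins, pays 15, utility 15 - 15 = 0.
Bid 3 instead: wins, pays 3, utility 15 - 3 = 12.
Since 12 > 0, bidding 3 is strictly better here, so truthful bidding is not dominant.

No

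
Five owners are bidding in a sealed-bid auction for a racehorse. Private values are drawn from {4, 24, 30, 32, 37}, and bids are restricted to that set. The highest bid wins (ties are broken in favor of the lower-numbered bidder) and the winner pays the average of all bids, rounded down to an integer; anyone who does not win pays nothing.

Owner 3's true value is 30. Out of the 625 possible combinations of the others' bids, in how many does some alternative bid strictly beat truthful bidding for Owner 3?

Others bid (4, 4, 4, 4): truth gives 21; bid 24 gives 22 > 21. Violating.
Others bid (4, 4, 4, 24): truth gives 17; bid 24 gives 18 > 17. Violating.
Others bid (4, 4, 4, 32): truth gives 0; bid 32 gives 15 > 0. Violating.
Others bid (4, 4, 4, 37): truth gives 0; bid 37 gives 13 > 0. Violating.
Others bid (4, 4, 4, 30): truth gives 16; no alternative beats it.
Others bid (4, 4, 24, 30): truth gives 12; no alternative beats it.
(Checking all 625 profiles: 269 have a profitable deviation, 356 do not.)

269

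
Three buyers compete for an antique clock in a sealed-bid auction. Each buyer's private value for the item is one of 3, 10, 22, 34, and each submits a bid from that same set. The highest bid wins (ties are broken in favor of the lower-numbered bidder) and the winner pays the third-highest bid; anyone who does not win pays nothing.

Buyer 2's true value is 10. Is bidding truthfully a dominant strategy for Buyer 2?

Consider the case where Buyer 1 bids 3 and Buyer 3 bids 22.
Truthful bid 10: loses, pays 0, utility 0.
Bid 22 instead: wins, pays 3, utility 10 - 3 = 7.
Since 7 > 0, bidding 22 is strictly better here, so truthful bidding is not dominant.

No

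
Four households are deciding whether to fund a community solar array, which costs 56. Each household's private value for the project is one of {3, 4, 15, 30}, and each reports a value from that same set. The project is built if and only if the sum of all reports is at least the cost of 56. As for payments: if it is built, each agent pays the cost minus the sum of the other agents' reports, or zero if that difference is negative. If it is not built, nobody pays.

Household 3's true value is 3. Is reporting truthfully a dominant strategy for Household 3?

Check each profile of the others' reports and compare truth against every alternative report.
Others report (3, 30, 30): truth gives 3, best alternative gives 3.
Others report (4, 30, 30): truth gives 3, best alternative gives 3.
Others report (15, 15, 30): truth gives 3, best alternative gives 3.
Others report (15, 30, 15): truth gives 3, best alternative gives 3.
Others report (15, 30, 30): truth gives 3, best alternative gives 3.
Others report (30, 3, 30): truth gives 3, best alternative gives 3.
(Remaining 58 profiles checked similarly; truth is weakly best in each.)
In every case the truthful report is at least as good as any alternative, so it is a dominant strategy.

Yes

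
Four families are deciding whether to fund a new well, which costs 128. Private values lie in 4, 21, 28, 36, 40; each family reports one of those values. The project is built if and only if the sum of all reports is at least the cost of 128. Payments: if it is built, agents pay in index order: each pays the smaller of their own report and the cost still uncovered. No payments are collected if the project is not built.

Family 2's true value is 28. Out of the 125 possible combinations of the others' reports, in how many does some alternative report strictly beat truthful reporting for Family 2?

11

Others report (28, 40, 40): truth gives 0; report 21 gives 7 > 0. Violating.
Others report (36, 36, 36): truth gives 0; report 21 gives 7 > 0. Violating.
Others report (36, 36, 40): truth gives 0; report 21 gives 7 > 0. Violating.
Others report (36, 40, 36): truth gives 0; report 21 gives 7 > 0. Violating.
Others report (4, 4, 4): truth gives 0; no alternative beats it.
Others report (4, 4, 21): truth gives 0; no alternative beats it.
(Checking all 125 profiles: 11 have a profitable deviation, 114 do not.)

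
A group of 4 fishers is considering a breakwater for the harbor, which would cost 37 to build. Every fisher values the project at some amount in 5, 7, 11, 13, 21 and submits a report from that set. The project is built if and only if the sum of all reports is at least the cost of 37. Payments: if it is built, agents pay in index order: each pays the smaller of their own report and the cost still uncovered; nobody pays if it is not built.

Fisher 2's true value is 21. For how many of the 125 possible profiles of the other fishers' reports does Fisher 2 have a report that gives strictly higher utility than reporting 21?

105

Others report (5, 5, 21): truth gives 0; report 7 gives 14 > 0. Violating.
Others report (5, 7, 13): truth gives 0; report 13 gives 8 > 0. Violating.
Others report (5, 7, 21): truth gives 0; report 5 gives 16 > 0. Violating.
Others report (5, 11, 11): truth gives 0; report 11 gives 10 > 0. Violating.
Others report (5, 5, 5): truth gives 0; no alternative beats it.
Others report (5, 5, 7): truth gives 0; no alternative beats it.
(Checking all 125 profiles: 105 have a profitable deviation, 20 do not.)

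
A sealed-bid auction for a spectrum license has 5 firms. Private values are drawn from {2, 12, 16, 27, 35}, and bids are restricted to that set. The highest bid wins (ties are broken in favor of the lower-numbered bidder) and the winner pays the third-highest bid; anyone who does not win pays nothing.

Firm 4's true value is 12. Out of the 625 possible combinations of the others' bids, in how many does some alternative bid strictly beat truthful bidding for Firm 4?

Others bid (2, 2, 2, 16): truth gives 0; bid 16 gives 10 > 0. Violating.
Others bid (2, 2, 2, 27): truth gives 0; bid 27 gives 10 > 0. Violating.
Others bid (2, 2, 2, 35): truth gives 0; bid 35 gives 10 > 0. Violating.
Others bid (2, 2, 12, 2): truth gives 0; bid 16 gives 10 > 0. Violating.
Others bid (2, 2, 2, 2): truth gives 10; no alternative beats it.
Others bid (2, 2, 2, 12): truth gives 10; no alternative beats it.
(Checking all 625 profiles: 12 have a profitable deviation, 613 do not.)

12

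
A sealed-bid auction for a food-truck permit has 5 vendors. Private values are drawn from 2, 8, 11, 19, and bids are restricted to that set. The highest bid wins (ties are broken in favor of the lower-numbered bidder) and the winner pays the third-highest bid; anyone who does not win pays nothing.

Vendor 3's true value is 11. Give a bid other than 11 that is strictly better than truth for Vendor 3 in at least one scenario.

19

Suppose Vendor 1 bids 2, Vendor 2 bids 2, Vendor 4 bids 2 and Vendor 5 bids 19.
Bid 11: loses, pays 0, utility 0.
Bid 19: wins, pays 2, utility 11 - 2 = 9.
So bidding 19 beats truth here (9 > 0).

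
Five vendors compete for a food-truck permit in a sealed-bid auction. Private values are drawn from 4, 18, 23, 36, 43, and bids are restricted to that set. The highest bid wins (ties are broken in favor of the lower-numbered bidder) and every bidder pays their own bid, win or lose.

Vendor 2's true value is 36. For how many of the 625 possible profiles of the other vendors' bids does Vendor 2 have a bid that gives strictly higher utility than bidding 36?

Others bid (4, 4, 4, 4): truth gives 0; bid 18 gives 18 > 0. Violating.
Others bid (4, 4, 4, 18): truth gives 0; bid 18 gives 18 > 0. Violating.
Others bid (4, 4, 4, 23): truth gives 0; bid 23 gives 13 > 0. Violating.
Others bid (4, 4, 4, 43): truth gives -36; bid 4 gives -4 > -36. Violating.
Others bid (4, 4, 4, 36): truth gives 0; no alternative beats it.
Others bid (4, 4, 18, 36): truth gives 0; no alternative beats it.
(Checking all 625 profiles: 487 have a profitable deviation, 138 do not.)

487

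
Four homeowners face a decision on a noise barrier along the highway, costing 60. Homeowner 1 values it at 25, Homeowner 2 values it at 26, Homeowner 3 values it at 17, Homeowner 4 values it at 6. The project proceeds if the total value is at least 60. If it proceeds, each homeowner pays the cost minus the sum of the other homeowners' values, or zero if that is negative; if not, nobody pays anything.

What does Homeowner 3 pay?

Total value 74 ≥ cost 60, so the project is built.
The other homeowners' values sum to 57.
Cost minus that sum is 60 - 57 = 3.

3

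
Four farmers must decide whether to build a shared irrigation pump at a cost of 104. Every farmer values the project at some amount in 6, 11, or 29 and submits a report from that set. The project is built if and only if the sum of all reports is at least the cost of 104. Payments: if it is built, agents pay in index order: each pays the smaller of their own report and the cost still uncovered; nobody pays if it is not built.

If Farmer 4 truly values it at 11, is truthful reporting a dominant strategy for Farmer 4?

Yes

Check each profile of the others' reports and compare truth against every alternative report.
Others report (6, 6, 6): truth gives 0, best alternative gives 0.
Others report (6, 6, 11): truth gives 0, best alternative gives 0.
Others report (6, 6, 29): truth gives 0, best alternative gives 0.
Others report (6, 11, 6): truth gives 0, best alternative gives 0.
Others report (6, 11, 11): truth gives 0, best alternative gives 0.
Others report (6, 11, 29): truth gives 0, best alternative gives 0.
(Remaining 21 profiles checked similarly; truth is weakly best in each.)
In every case the truthful report is at least as good as any alternative, so it is a dominant strategy.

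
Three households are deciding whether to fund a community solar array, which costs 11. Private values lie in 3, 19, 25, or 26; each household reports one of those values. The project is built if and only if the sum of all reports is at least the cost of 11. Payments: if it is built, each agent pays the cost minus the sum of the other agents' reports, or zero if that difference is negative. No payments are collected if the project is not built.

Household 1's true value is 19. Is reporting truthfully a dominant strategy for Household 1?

Yes

Check each profile of the others' reports and compare truth against every alternative report.
Others report (3, 19): truth gives 19, best alternative gives 19.
Others report (3, 25): truth gives 19, best alternative gives 19.
Others report (3, 26): truth gives 19, best alternative gives 19.
Others report (19, 3): truth gives 19, best alternative gives 19.
Others report (19, 19): truth gives 19, best alternative gives 19.
Others report (19, 25): truth gives 19, best alternative gives 19.
(Remaining 10 profiles checked similarly; truth is weakly best in each.)
In every case the truthful report is at least as good as any alternative, so it is a dominant strategy.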